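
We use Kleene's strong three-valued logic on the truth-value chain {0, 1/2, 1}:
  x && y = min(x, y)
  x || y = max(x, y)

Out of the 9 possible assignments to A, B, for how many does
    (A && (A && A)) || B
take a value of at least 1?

A = 0, B = 0 ↦ 0  <
A = 0, B = 1/2 ↦ 1/2  <
A = 0, B = 1 ↦ 1  ≥
A = 1/2, B = 0 ↦ 1/2  <
A = 1/2, B = 1/2 ↦ 1/2  <
A = 1/2, B = 1 ↦ 1  ≥
A = 1, B = 0 ↦ 1  ≥
A = 1, B = 1/2 ↦ 1  ≥
A = 1, B = 1 ↦ 1  ≥
So 5 of the 9 assignments meet the threshold.

5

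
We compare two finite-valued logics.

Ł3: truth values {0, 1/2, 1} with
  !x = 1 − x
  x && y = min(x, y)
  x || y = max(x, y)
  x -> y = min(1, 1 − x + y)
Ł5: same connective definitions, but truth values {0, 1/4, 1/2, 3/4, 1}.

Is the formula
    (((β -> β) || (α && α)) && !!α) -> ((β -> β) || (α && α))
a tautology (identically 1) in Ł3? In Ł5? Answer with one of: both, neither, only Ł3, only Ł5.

In Ł3: every assignment gives 1 — tautology.
In Ł5: every assignment gives 1 — tautology.

both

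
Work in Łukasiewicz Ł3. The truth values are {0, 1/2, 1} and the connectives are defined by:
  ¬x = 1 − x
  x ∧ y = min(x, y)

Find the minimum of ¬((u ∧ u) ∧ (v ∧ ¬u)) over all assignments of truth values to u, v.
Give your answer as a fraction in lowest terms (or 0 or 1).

Take u = 1/2, v = 1/2:
u ∧ u = 1/2 ∧ 1/2 = 1/2
¬u = ¬1/2 = 1/2
v ∧ ¬u = 1/2 ∧ 1/2 = 1/2
(u ∧ u) ∧ (v ∧ ¬u) = 1/2 ∧ 1/2 = 1/2
¬((u ∧ u) ∧ (v ∧ ¬u)) = ¬1/2 = 1/2
No assignment yields a value below 1/2, so this is the minimum.

1/2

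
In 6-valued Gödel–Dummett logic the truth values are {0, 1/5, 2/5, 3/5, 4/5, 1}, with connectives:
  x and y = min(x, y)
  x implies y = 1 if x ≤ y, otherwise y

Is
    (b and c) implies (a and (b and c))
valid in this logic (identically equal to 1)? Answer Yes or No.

Counterexample: take a = 0, b = 1/5, c = 1/5.
b and c = 1/5 and 1/5 = 1/5
a and (b and c) = 0 and 1/5 = 0
(b and c) implies (a and (b and c)) = 1/5 implies 0 = 0
This gives 0 ≠ 1.

No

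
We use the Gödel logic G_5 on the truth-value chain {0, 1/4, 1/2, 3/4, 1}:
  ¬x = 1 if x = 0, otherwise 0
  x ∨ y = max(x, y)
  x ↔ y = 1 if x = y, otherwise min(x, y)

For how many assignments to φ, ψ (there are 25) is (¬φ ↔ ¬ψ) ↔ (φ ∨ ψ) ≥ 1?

value 1: 7 assignments (counts)
value 3/4: 5 assignments
value 1/2: 3 assignments
value 1/4: 1 assignment
value 0: 9 assignments
So 7 of the 25 assignments meet the threshold.

7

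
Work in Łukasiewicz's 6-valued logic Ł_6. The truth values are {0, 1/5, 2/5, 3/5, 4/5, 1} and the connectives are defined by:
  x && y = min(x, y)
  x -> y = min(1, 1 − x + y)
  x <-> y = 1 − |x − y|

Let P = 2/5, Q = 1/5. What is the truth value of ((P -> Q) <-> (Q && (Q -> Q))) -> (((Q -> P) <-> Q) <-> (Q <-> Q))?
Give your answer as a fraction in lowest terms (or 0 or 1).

P -> Q = 2/5 -> 1/5 = 4/5
Q -> Q = 1/5 -> 1/5 = 1
Q && (Q -> Q) = 1/5 && 1 = 1/5
(P -> Q) <-> (Q && (Q -> Q)) = 4/5 <-> 1/5 = 2/5
Q -> P = 1/5 -> 2/5 = 1
(Q -> P) <-> Q = 1 <-> 1/5 = 1/5
Q <-> Q = 1/5 <-> 1/5 = 1
((Q -> P) <-> Q) <-> (Q <-> Q) = 1/5 <-> 1 = 1/5
((P -> Q) <-> (Q && (Q -> Q))) -> (((Q -> P) <-> Q) <-> (Q <-> Q)) = 2/5 -> 1/5 = 4/5

4/5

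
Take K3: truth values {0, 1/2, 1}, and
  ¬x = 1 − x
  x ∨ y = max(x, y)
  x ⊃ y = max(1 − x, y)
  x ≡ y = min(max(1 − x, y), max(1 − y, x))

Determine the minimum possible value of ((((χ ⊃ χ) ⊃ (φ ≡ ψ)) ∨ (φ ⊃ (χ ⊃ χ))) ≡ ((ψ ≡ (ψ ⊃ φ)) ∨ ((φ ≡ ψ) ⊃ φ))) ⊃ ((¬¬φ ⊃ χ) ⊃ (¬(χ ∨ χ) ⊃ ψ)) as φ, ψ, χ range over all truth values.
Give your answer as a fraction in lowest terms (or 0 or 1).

Take φ = 0, ψ = 1/2, χ = 0:
χ ⊃ χ = 0 ⊃ 0 = 1
φ ≡ ψ = 0 ≡ 1/2 = 1/2
(χ ⊃ χ) ⊃ (φ ≡ ψ) = 1 ⊃ 1/2 = 1/2
χ ⊃ χ = 0 ⊃ 0 = 1
φ ⊃ (χ ⊃ χ) = 0 ⊃ 1 = 1
((χ ⊃ χ) ⊃ (φ ≡ ψ)) ∨ (φ ⊃ (χ ⊃ χ)) = 1/2 ∨ 1 = 1
ψ ⊃ φ = 1/2 ⊃ 0 = 1/2
ψ ≡ (ψ ⊃ φ) = 1/2 ≡ 1/2 = 1/2
φ ≡ ψ = 0 ≡ 1/2 = 1/2
(φ ≡ ψ) ⊃ φ = 1/2 ⊃ 0 = 1/2
(ψ ≡ (ψ ⊃ φ)) ∨ ((φ ≡ ψ) ⊃ φ) = 1/2 ∨ 1/2 = 1/2
(((χ ⊃ χ) ⊃ (φ ≡ ψ)) ∨ (φ ⊃ (χ ⊃ χ))) ≡ ((ψ ≡ (ψ ⊃ φ)) ∨ ((φ ≡ ψ) ⊃ φ)) = 1 ≡ 1/2 = 1/2
¬φ = ¬0 = 1
¬¬φ = ¬1 = 0
¬¬φ ⊃ χ = 0 ⊃ 0 = 1
χ ∨ χ = 0 ∨ 0 = 0
¬(χ ∨ χ) = ¬0 = 1
¬(χ ∨ χ) ⊃ ψ = 1 ⊃ 1/2 = 1/2
(¬¬φ ⊃ χ) ⊃ (¬(χ ∨ χ) ⊃ ψ) = 1 ⊃ 1/2 = 1/2
((((χ ⊃ χ) ⊃ (φ ≡ ψ)) ∨ (φ ⊃ (χ ⊃ χ))) ≡ ((ψ ≡ (ψ ⊃ φ)) ∨ ((φ ≡ ψ) ⊃ φ))) ⊃ ((¬¬φ ⊃ χ) ⊃ (¬(χ ∨ χ) ⊃ ψ)) = 1/2 ⊃ 1/2 = 1/2
No assignment yields a value below 1/2, so this is the minimum.

1/2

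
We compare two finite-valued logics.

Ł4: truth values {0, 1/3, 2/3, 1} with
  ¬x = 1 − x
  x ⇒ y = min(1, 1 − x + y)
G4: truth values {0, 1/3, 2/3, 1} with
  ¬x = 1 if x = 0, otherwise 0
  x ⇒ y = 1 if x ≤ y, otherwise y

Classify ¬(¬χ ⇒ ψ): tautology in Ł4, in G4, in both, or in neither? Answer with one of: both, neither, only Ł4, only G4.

neither

In Ł4: at ψ = 0, χ = 1/3 the value is 2/3 — not a tautology.
In G4: at ψ = 0, χ = 1/3 the value is 0 — not a tautology.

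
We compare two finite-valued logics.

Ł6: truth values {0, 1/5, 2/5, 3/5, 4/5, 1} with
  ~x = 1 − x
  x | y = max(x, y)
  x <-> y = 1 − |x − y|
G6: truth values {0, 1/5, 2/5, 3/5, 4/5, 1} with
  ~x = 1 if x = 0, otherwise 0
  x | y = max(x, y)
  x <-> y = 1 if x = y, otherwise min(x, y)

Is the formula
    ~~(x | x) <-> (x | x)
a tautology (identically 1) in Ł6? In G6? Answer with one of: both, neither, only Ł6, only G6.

only Ł6

In Ł6: every assignment gives 1 — tautology.
In G6: at x = 1/5 the value is 1/5 — not a tautology.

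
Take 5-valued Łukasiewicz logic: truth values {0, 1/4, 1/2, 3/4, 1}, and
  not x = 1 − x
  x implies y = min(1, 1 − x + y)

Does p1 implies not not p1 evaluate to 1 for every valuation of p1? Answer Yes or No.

Yes

p1 = 0 ↦ 1
p1 = 1/4 ↦ 1
p1 = 1/2 ↦ 1
p1 = 3/4 ↦ 1
p1 = 1 ↦ 1
Every assignment gives a value ≥ 1.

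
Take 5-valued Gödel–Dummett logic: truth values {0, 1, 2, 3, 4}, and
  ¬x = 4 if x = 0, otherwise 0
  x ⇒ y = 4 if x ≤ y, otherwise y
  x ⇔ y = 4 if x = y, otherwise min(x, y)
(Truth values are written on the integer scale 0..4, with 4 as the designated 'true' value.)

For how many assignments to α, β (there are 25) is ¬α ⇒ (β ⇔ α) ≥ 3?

21

value 4: 21 assignments (counts)
value 0: 4 assignments
So 21 of the 25 assignments meet the threshold.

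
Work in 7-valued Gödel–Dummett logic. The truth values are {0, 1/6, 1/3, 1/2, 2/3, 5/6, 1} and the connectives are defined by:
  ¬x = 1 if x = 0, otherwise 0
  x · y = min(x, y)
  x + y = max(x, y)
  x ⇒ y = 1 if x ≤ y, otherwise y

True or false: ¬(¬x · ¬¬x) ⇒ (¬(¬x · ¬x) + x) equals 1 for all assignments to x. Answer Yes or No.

No

Counterexample: take x = 0.
¬x = ¬0 = 1
¬x = ¬0 = 1
¬¬x = ¬1 = 0
¬x · ¬¬x = 1 · 0 = 0
¬(¬x · ¬¬x) = ¬0 = 1
¬x = ¬0 = 1
¬x = ¬0 = 1
¬x · ¬x = 1 · 1 = 1
¬(¬x · ¬x) = ¬1 = 0
¬(¬x · ¬x) + x = 0 + 0 = 0
¬(¬x · ¬¬x) ⇒ (¬(¬x · ¬x) + x) = 1 ⇒ 0 = 0
This gives 0 ≠ 1.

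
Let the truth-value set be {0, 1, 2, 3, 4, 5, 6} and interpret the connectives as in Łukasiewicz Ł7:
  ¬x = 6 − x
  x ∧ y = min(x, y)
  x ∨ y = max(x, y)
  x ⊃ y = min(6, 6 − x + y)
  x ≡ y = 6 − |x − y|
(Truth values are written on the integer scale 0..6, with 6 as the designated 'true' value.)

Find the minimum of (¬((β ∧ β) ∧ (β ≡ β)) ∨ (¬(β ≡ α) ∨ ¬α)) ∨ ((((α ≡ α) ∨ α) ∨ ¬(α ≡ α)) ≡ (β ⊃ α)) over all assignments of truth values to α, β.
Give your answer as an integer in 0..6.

Take α = 3, β = 6:
β ∧ β = 6 ∧ 6 = 6
β ≡ β = 6 ≡ 6 = 6
(β ∧ β) ∧ (β ≡ β) = 6 ∧ 6 = 6
¬((β ∧ β) ∧ (β ≡ β)) = ¬6 = 0
β ≡ α = 6 ≡ 3 = 3
¬(β ≡ α) = ¬3 = 3
¬α = ¬3 = 3
¬(β ≡ α) ∨ ¬α = 3 ∨ 3 = 3
¬((β ∧ β) ∧ (β ≡ β)) ∨ (¬(β ≡ α) ∨ ¬α) = 0 ∨ 3 = 3
α ≡ α = 3 ≡ 3 = 6
(α ≡ α) ∨ α = 6 ∨ 3 = 6
α ≡ α = 3 ≡ 3 = 6
¬(α ≡ α) = ¬6 = 0
((α ≡ α) ∨ α) ∨ ¬(α ≡ α) = 6 ∨ 0 = 6
β ⊃ α = 6 ⊃ 3 = 3
(((α ≡ α) ∨ α) ∨ ¬(α ≡ α)) ≡ (β ⊃ α) = 6 ≡ 3 = 3
(¬((β ∧ β) ∧ (β ≡ β)) ∨ (¬(β ≡ α) ∨ ¬α)) ∨ ((((α ≡ α) ∨ α) ∨ ¬(α ≡ α)) ≡ (β ⊃ α)) = 3 ∨ 3 = 3
No assignment yields a value below 3, so this is the minimum.

3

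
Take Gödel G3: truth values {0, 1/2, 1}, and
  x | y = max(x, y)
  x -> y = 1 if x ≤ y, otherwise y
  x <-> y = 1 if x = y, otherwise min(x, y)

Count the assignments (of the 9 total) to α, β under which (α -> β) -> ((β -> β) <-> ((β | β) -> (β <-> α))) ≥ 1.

6

α = 0, β = 0 ↦ 1  ≥
α = 0, β = 1/2 ↦ 0  <
α = 0, β = 1 ↦ 0  <
α = 1/2, β = 0 ↦ 1  ≥
α = 1/2, β = 1/2 ↦ 1  ≥
α = 1/2, β = 1 ↦ 1/2  <
α = 1, β = 0 ↦ 1  ≥
α = 1, β = 1/2 ↦ 1  ≥
α = 1, β = 1 ↦ 1  ≥
So 6 of the 9 assignments meet the threshold.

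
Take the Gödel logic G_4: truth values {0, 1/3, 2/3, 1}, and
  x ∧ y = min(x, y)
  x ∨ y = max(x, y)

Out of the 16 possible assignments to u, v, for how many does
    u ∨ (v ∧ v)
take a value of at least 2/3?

u = 0, v = 0 ↦ 0  <
u = 0, v = 1/3 ↦ 1/3  <
u = 0, v = 2/3 ↦ 2/3  ≥
u = 0, v = 1 ↦ 1  ≥
u = 1/3, v = 0 ↦ 1/3  <
u = 1/3, v = 1/3 ↦ 1/3  <
u = 1/3, v = 2/3 ↦ 2/3  ≥
u = 1/3, v = 1 ↦ 1  ≥
u = 2/3, v = 0 ↦ 2/3  ≥
u = 2/3, v = 1/3 ↦ 2/3  ≥
u = 2/3, v = 2/3 ↦ 2/3  ≥
u = 2/3, v = 1 ↦ 1  ≥
u = 1, v = 0 ↦ 1  ≥
u = 1, v = 1/3 ↦ 1  ≥
u = 1, v = 2/3 ↦ 1  ≥
u = 1, v = 1 ↦ 1  ≥
So 12 of the 16 assignments meet the threshold.

12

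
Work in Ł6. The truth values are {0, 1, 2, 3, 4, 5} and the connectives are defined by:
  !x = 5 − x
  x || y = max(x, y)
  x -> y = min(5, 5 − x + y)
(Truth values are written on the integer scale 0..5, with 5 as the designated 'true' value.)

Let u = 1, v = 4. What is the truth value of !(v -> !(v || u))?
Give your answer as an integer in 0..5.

3

v || u = 4 || 1 = 4
!(v || u) = !4 = 1
v -> !(v || u) = 4 -> 1 = 2
!(v -> !(v || u)) = !2 = 3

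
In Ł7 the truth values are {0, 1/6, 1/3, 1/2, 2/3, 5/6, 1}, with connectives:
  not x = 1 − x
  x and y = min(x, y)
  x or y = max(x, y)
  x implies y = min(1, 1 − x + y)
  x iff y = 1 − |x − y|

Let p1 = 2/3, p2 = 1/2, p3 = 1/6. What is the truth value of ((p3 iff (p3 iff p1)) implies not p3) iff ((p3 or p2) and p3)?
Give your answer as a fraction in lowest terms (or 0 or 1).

p3 iff p1 = 1/6 iff 2/3 = 1/2
p3 iff (p3 iff p1) = 1/6 iff 1/2 = 2/3
not p3 = not 1/6 = 5/6
(p3 iff (p3 iff p1)) implies not p3 = 2/3 implies 5/6 = 1
p3 or p2 = 1/6 or 1/2 = 1/2
(p3 or p2) and p3 = 1/2 and 1/6 = 1/6
((p3 iff (p3 iff p1)) implies not p3) iff ((p3 or p2) and p3) = 1 iff 1/6 = 1/6

1/6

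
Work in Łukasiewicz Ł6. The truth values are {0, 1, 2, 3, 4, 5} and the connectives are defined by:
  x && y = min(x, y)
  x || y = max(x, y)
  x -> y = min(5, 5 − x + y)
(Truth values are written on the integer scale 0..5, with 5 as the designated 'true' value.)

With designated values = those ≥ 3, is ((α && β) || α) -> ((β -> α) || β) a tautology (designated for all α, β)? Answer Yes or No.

At α = 3, β = 2, for instance:
α && β = 3 && 2 = 2
(α && β) || α = 2 || 3 = 3
β -> α = 2 -> 3 = 5
(β -> α) || β = 5 || 2 = 5
((α && β) || α) -> ((β -> α) || β) = 3 -> 5 = 5
and checking the remaining 35 assignments likewise gives ≥ 3 in every case.

Yes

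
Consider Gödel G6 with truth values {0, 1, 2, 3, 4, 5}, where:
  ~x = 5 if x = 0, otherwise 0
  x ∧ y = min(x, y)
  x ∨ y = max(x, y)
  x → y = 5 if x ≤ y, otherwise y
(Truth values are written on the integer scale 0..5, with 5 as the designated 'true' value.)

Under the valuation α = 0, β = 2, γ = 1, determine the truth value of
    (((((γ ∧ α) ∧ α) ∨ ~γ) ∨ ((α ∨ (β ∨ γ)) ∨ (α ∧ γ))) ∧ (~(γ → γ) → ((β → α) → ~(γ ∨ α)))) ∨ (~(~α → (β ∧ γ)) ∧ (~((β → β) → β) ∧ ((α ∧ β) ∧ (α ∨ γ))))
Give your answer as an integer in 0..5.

γ ∧ α = 1 ∧ 0 = 0
(γ ∧ α) ∧ α = 0 ∧ 0 = 0
~γ = ~1 = 0
((γ ∧ α) ∧ α) ∨ ~γ = 0 ∨ 0 = 0
β ∨ γ = 2 ∨ 1 = 2
α ∨ (β ∨ γ) = 0 ∨ 2 = 2
α ∧ γ = 0 ∧ 1 = 0
(α ∨ (β ∨ γ)) ∨ (α ∧ γ) = 2 ∨ 0 = 2
(((γ ∧ α) ∧ α) ∨ ~γ) ∨ ((α ∨ (β ∨ γ)) ∨ (α ∧ γ)) = 0 ∨ 2 = 2
γ → γ = 1 → 1 = 5
~(γ → γ) = ~5 = 0
β → α = 2 → 0 = 0
γ ∨ α = 1 ∨ 0 = 1
~(γ ∨ α) = ~1 = 0
(β → α) → ~(γ ∨ α) = 0 → 0 = 5
~(γ → γ) → ((β → α) → ~(γ ∨ α)) = 0 → 5 = 5
((((γ ∧ α) ∧ α) ∨ ~γ) ∨ ((α ∨ (β ∨ γ)) ∨ (α ∧ γ))) ∧ (~(γ → γ) → ((β → α) → ~(γ ∨ α))) = 2 ∧ 5 = 2
~α = ~0 = 5
β ∧ γ = 2 ∧ 1 = 1
~α → (β ∧ γ) = 5 → 1 = 1
~(~α → (β ∧ γ)) = ~1 = 0
β → β = 2 → 2 = 5
(β → β) → β = 5 → 2 = 2
~((β → β) → β) = ~2 = 0
α ∧ β = 0 ∧ 2 = 0
α ∨ γ = 0 ∨ 1 = 1
(α ∧ β) ∧ (α ∨ γ) = 0 ∧ 1 = 0
~((β → β) → β) ∧ ((α ∧ β) ∧ (α ∨ γ)) = 0 ∧ 0 = 0
~(~α → (β ∧ γ)) ∧ (~((β → β) → β) ∧ ((α ∧ β) ∧ (α ∨ γ))) = 0 ∧ 0 = 0
(((((γ ∧ α) ∧ α) ∨ ~γ) ∨ ((α ∨ (β ∨ γ)) ∨ (α ∧ γ))) ∧ (~(γ → γ) → ((β → α) → ~(γ ∨ α)))) ∨ (~(~α → (β ∧ γ)) ∧ (~((β → β) → β) ∧ ((α ∧ β) ∧ (α ∨ γ)))) = 2 ∨ 0 = 2

2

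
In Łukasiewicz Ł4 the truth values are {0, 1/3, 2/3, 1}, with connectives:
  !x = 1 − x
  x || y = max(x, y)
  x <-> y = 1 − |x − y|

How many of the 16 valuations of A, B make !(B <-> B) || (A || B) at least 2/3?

A = 0, B = 0 ↦ 0  <
A = 0, B = 1/3 ↦ 1/3  <
A = 0, B = 2/3 ↦ 2/3  ≥
A = 0, B = 1 ↦ 1  ≥
A = 1/3, B = 0 ↦ 1/3  <
A = 1/3, B = 1/3 ↦ 1/3  <
A = 1/3, B = 2/3 ↦ 2/3  ≥
A = 1/3, B = 1 ↦ 1  ≥
A = 2/3, B = 0 ↦ 2/3  ≥
A = 2/3, B = 1/3 ↦ 2/3  ≥
A = 2/3, B = 2/3 ↦ 2/3  ≥
A = 2/3, B = 1 ↦ 1  ≥
A = 1, B = 0 ↦ 1  ≥
A = 1, B = 1/3 ↦ 1  ≥
A = 1, B = 2/3 ↦ 1  ≥
A = 1, B = 1 ↦ 1  ≥
So 12 of the 16 assignments meet the threshold.

12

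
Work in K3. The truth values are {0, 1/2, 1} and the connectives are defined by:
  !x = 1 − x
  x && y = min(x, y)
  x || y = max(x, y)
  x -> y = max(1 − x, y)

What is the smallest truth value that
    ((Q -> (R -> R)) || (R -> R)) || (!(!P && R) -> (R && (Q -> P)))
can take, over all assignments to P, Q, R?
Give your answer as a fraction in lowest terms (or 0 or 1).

1/2

Take P = 0, Q = 1/2, R = 1/2:
R -> R = 1/2 -> 1/2 = 1/2
Q -> (R -> R) = 1/2 -> 1/2 = 1/2
R -> R = 1/2 -> 1/2 = 1/2
(Q -> (R -> R)) || (R -> R) = 1/2 || 1/2 = 1/2
!P = !0 = 1
!P && R = 1 && 1/2 = 1/2
!(!P && R) = !1/2 = 1/2
Q -> P = 1/2 -> 0 = 1/2
R && (Q -> P) = 1/2 && 1/2 = 1/2
!(!P && R) -> (R && (Q -> P)) = 1/2 -> 1/2 = 1/2
((Q -> (R -> R)) || (R -> R)) || (!(!P && R) -> (R && (Q -> P))) = 1/2 || 1/2 = 1/2
No assignment yields a value below 1/2, so this is the minimum.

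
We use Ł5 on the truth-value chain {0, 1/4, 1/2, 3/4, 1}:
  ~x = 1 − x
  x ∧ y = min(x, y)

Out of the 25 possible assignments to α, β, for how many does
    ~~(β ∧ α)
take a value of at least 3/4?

value 1: 1 assignment (counts)
value 3/4: 3 assignments (counts)
value 1/2: 5 assignments
value 1/4: 7 assignments
value 0: 9 assignments
So 4 of the 25 assignments meet the threshold.

4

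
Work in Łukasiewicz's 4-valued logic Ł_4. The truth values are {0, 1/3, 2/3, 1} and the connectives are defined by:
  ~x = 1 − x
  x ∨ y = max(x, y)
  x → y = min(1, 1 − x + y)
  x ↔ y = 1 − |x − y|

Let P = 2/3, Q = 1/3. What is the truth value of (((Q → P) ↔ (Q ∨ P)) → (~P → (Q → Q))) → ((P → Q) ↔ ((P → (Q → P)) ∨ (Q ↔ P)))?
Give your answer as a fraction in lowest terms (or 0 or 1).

Q → P = 1/3 → 2/3 = 1
Q ∨ P = 1/3 ∨ 2/3 = 2/3
(Q → P) ↔ (Q ∨ P) = 1 ↔ 2/3 = 2/3
~P = ~2/3 = 1/3
Q → Q = 1/3 → 1/3 = 1
~P → (Q → Q) = 1/3 → 1 = 1
((Q → P) ↔ (Q ∨ P)) → (~P → (Q → Q)) = 2/3 → 1 = 1
P → Q = 2/3 → 1/3 = 2/3
Q → P = 1/3 → 2/3 = 1
P → (Q → P) = 2/3 → 1 = 1
Q ↔ P = 1/3 ↔ 2/3 = 2/3
(P → (Q → P)) ∨ (Q ↔ P) = 1 ∨ 2/3 = 1
(P → Q) ↔ ((P → (Q → P)) ∨ (Q ↔ P)) = 2/3 ↔ 1 = 2/3
(((Q → P) ↔ (Q ∨ P)) → (~P → (Q → Q))) → ((P → Q) ↔ ((P → (Q → P)) ∨ (Q ↔ P))) = 1 → 2/3 = 2/3

2/3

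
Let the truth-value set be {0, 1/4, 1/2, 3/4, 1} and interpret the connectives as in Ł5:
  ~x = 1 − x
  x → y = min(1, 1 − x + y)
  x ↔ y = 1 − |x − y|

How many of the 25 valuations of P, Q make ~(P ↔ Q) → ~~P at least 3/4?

21

value 1: 19 assignments (counts)
value 3/4: 2 assignments (counts)
value 1/2: 2 assignments
value 1/4: 1 assignment
value 0: 1 assignment
So 21 of the 25 assignments meet the threshold.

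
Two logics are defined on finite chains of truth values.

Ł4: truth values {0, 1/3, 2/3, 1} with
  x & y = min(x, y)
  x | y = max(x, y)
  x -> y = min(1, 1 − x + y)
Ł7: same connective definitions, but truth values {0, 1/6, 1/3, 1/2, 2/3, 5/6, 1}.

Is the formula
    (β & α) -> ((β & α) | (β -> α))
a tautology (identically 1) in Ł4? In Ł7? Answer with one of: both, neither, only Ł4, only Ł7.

In Ł4: every assignment gives 1 — tautology.
In Ł7: every assignment gives 1 — tautology.

both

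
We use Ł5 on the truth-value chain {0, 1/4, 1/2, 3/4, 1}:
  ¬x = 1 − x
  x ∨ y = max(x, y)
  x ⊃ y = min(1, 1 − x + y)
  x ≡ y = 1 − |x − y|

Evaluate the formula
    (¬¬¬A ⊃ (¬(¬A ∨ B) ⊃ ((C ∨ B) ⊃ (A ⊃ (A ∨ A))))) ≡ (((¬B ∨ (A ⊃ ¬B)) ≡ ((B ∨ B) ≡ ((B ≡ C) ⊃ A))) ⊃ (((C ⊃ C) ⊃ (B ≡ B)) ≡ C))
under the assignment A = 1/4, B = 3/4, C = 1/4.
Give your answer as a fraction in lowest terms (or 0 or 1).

¬A = ¬1/4 = 3/4
¬¬A = ¬3/4 = 1/4
¬¬¬A = ¬1/4 = 3/4
¬A = ¬1/4 = 3/4
¬A ∨ B = 3/4 ∨ 3/4 = 3/4
¬(¬A ∨ B) = ¬3/4 = 1/4
C ∨ B = 1/4 ∨ 3/4 = 3/4
A ∨ A = 1/4 ∨ 1/4 = 1/4
A ⊃ (A ∨ A) = 1/4 ⊃ 1/4 = 1
(C ∨ B) ⊃ (A ⊃ (A ∨ A)) = 3/4 ⊃ 1 = 1
¬(¬A ∨ B) ⊃ ((C ∨ B) ⊃ (A ⊃ (A ∨ A))) = 1/4 ⊃ 1 = 1
¬¬¬A ⊃ (¬(¬A ∨ B) ⊃ ((C ∨ B) ⊃ (A ⊃ (A ∨ A)))) = 3/4 ⊃ 1 = 1
¬B = ¬3/4 = 1/4
¬B = ¬3/4 = 1/4
A ⊃ ¬B = 1/4 ⊃ 1/4 = 1
¬B ∨ (A ⊃ ¬B) = 1/4 ∨ 1 = 1
B ∨ B = 3/4 ∨ 3/4 = 3/4
B ≡ C = 3/4 ≡ 1/4 = 1/2
(B ≡ C) ⊃ A = 1/2 ⊃ 1/4 = 3/4
(B ∨ B) ≡ ((B ≡ C) ⊃ A) = 3/4 ≡ 3/4 = 1
(¬B ∨ (A ⊃ ¬B)) ≡ ((B ∨ B) ≡ ((B ≡ C) ⊃ A)) = 1 ≡ 1 = 1
C ⊃ C = 1/4 ⊃ 1/4 = 1
B ≡ B = 3/4 ≡ 3/4 = 1
(C ⊃ C) ⊃ (B ≡ B) = 1 ⊃ 1 = 1
((C ⊃ C) ⊃ (B ≡ B)) ≡ C = 1 ≡ 1/4 = 1/4
((¬B ∨ (A ⊃ ¬B)) ≡ ((B ∨ B) ≡ ((B ≡ C) ⊃ A))) ⊃ (((C ⊃ C) ⊃ (B ≡ B)) ≡ C) = 1 ⊃ 1/4 = 1/4
(¬¬¬A ⊃ (¬(¬A ∨ B) ⊃ ((C ∨ B) ⊃ (A ⊃ (A ∨ A))))) ≡ (((¬B ∨ (A ⊃ ¬B)) ≡ ((B ∨ B) ≡ ((B ≡ C) ⊃ A))) ⊃ (((C ⊃ C) ⊃ (B ≡ B)) ≡ C)) = 1 ≡ 1/4 = 1/4

1/4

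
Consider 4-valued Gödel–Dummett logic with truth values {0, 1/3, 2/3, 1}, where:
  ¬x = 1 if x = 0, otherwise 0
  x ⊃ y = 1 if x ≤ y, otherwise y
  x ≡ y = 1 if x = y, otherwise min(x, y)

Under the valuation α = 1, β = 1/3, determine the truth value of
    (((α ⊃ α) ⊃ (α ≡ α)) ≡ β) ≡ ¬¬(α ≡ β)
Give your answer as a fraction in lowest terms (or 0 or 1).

1/3

α ⊃ α = 1 ⊃ 1 = 1
α ≡ α = 1 ≡ 1 = 1
(α ⊃ α) ⊃ (α ≡ α) = 1 ⊃ 1 = 1
((α ⊃ α) ⊃ (α ≡ α)) ≡ β = 1 ≡ 1/3 = 1/3
α ≡ β = 1 ≡ 1/3 = 1/3
¬(α ≡ β) = ¬1/3 = 0
¬¬(α ≡ β) = ¬0 = 1
(((α ⊃ α) ⊃ (α ≡ α)) ≡ β) ≡ ¬¬(α ≡ β) = 1/3 ≡ 1 = 1/3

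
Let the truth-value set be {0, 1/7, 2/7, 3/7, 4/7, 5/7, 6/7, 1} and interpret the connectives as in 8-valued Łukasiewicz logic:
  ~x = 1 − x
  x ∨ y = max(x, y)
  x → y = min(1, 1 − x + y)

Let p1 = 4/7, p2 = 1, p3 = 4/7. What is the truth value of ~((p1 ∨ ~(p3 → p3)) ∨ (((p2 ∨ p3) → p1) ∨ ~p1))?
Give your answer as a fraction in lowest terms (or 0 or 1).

p3 → p3 = 4/7 → 4/7 = 1
~(p3 → p3) = ~1 = 0
p1 ∨ ~(p3 → p3) = 4/7 ∨ 0 = 4/7
p2 ∨ p3 = 1 ∨ 4/7 = 1
(p2 ∨ p3) → p1 = 1 → 4/7 = 4/7
~p1 = ~4/7 = 3/7
((p2 ∨ p3) → p1) ∨ ~p1 = 4/7 ∨ 3/7 = 4/7
(p1 ∨ ~(p3 → p3)) ∨ (((p2 ∨ p3) → p1) ∨ ~p1) = 4/7 ∨ 4/7 = 4/7
~((p1 ∨ ~(p3 → p3)) ∨ (((p2 ∨ p3) → p1) ∨ ~p1)) = ~4/7 = 3/7

3/7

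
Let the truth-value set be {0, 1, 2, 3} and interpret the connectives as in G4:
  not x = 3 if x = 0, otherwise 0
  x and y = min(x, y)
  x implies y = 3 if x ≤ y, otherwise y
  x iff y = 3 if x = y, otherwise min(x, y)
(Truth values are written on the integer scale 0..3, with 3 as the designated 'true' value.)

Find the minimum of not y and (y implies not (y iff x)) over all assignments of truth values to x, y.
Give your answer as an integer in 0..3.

0

Take x = 0, y = 1:
not y = not 1 = 0
y iff x = 1 iff 0 = 0
not (y iff x) = not 0 = 3
y implies not (y iff x) = 1 implies 3 = 3
not y and (y implies not (y iff x)) = 0 and 3 = 0
No assignment yields a value below 0, so this is the minimum.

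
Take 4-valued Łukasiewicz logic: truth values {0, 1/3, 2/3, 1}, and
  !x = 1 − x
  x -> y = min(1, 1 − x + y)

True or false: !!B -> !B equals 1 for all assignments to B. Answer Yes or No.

No

Counterexample: take B = 2/3.
!B = !2/3 = 1/3
!!B = !1/3 = 2/3
!B = !2/3 = 1/3
!!B -> !B = 2/3 -> 1/3 = 2/3
This gives 2/3 ≠ 1.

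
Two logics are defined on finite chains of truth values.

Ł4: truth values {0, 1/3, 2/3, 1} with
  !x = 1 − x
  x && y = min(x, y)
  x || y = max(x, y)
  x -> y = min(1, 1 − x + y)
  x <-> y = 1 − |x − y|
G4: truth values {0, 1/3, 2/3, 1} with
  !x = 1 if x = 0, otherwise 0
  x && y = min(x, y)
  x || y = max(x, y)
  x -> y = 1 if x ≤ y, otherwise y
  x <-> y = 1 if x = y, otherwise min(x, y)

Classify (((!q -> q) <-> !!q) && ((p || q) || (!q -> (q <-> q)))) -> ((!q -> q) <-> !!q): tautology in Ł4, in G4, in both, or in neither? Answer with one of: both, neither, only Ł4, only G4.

In Ł4: every assignment gives 1 — tautology.
In G4: every assignment gives 1 — tautology.

both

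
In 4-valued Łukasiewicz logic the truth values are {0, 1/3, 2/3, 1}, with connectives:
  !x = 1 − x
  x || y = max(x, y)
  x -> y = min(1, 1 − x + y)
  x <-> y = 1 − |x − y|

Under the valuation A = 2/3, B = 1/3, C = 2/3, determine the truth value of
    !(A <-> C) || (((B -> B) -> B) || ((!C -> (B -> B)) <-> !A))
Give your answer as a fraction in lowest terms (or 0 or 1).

1/3

A <-> C = 2/3 <-> 2/3 = 1
!(A <-> C) = !1 = 0
B -> B = 1/3 -> 1/3 = 1
(B -> B) -> B = 1 -> 1/3 = 1/3
!C = !2/3 = 1/3
B -> B = 1/3 -> 1/3 = 1
!C -> (B -> B) = 1/3 -> 1 = 1
!A = !2/3 = 1/3
(!C -> (B -> B)) <-> !A = 1 <-> 1/3 = 1/3
((B -> B) -> B) || ((!C -> (B -> B)) <-> !A) = 1/3 || 1/3 = 1/3
!(A <-> C) || (((B -> B) -> B) || ((!C -> (B -> B)) <-> !A)) = 0 || 1/3 = 1/3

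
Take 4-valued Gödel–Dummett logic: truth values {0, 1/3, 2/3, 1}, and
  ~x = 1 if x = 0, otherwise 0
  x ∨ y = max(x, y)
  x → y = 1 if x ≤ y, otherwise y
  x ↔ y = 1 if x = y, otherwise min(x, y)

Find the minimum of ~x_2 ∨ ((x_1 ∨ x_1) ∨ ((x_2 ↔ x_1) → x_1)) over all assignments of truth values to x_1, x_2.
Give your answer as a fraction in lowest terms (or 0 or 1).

Take x_1 = 1/3, x_2 = 1/3:
~x_2 = ~1/3 = 0
x_1 ∨ x_1 = 1/3 ∨ 1/3 = 1/3
x_2 ↔ x_1 = 1/3 ↔ 1/3 = 1
(x_2 ↔ x_1) → x_1 = 1 → 1/3 = 1/3
(x_1 ∨ x_1) ∨ ((x_2 ↔ x_1) → x_1) = 1/3 ∨ 1/3 = 1/3
~x_2 ∨ ((x_1 ∨ x_1) ∨ ((x_2 ↔ x_1) → x_1)) = 0 ∨ 1/3 = 1/3
No assignment yields a value below 1/3, so this is the minimum.

1/3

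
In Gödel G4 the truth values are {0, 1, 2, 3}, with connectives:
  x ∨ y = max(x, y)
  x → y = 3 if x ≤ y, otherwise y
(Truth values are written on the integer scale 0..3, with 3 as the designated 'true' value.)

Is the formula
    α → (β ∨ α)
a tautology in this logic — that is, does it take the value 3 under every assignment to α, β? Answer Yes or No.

α = 0, β = 0 ↦ 3
α = 0, β = 1 ↦ 3
α = 0, β = 2 ↦ 3
α = 0, β = 3 ↦ 3
α = 1, β = 0 ↦ 3
α = 1, β = 1 ↦ 3
α = 1, β = 2 ↦ 3
α = 1, β = 3 ↦ 3
α = 2, β = 0 ↦ 3
α = 2, β = 1 ↦ 3
α = 2, β = 2 ↦ 3
α = 2, β = 3 ↦ 3
α = 3, β = 0 ↦ 3
α = 3, β = 1 ↦ 3
α = 3, β = 2 ↦ 3
α = 3, β = 3 ↦ 3
Every assignment gives a value ≥ 3.

Yes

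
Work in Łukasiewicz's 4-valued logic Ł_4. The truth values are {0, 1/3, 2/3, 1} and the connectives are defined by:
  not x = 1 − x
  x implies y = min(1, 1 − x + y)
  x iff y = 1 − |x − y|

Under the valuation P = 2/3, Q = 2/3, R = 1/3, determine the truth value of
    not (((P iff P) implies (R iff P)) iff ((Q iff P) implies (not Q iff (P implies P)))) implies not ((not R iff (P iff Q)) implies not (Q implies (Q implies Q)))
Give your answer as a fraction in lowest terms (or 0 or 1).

P iff P = 2/3 iff 2/3 = 1
R iff P = 1/3 iff 2/3 = 2/3
(P iff P) implies (R iff P) = 1 implies 2/3 = 2/3
Q iff P = 2/3 iff 2/3 = 1
not Q = not 2/3 = 1/3
P implies P = 2/3 implies 2/3 = 1
not Q iff (P implies P) = 1/3 iff 1 = 1/3
(Q iff P) implies (not Q iff (P implies P)) = 1 implies 1/3 = 1/3
((P iff P) implies (R iff P)) iff ((Q iff P) implies (not Q iff (P implies P))) = 2/3 iff 1/3 = 2/3
not (((P iff P) implies (R iff P)) iff ((Q iff P) implies (not Q iff (P implies P)))) = not 2/3 = 1/3
not R = not 1/3 = 2/3
P iff Q = 2/3 iff 2/3 = 1
not R iff (P iff Q) = 2/3 iff 1 = 2/3
Q implies Q = 2/3 implies 2/3 = 1
Q implies (Q implies Q) = 2/3 implies 1 = 1
not (Q implies (Q implies Q)) = not 1 = 0
(not R iff (P iff Q)) implies not (Q implies (Q implies Q)) = 2/3 implies 0 = 1/3
not ((not R iff (P iff Q)) implies not (Q implies (Q implies Q))) = not 1/3 = 2/3
not (((P iff P) implies (R iff P)) iff ((Q iff P) implies (not Q iff (P implies P)))) implies not ((not R iff (P iff Q)) implies not (Q implies (Q implies Q))) = 1/3 implies 2/3 = 1

1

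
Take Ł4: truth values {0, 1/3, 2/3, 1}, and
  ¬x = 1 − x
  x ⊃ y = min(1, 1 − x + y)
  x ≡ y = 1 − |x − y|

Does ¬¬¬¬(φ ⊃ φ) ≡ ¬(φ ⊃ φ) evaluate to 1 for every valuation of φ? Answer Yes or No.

No

Counterexample: take φ = 0.
φ ⊃ φ = 0 ⊃ 0 = 1
¬(φ ⊃ φ) = ¬1 = 0
¬¬(φ ⊃ φ) = ¬0 = 1
¬¬¬(φ ⊃ φ) = ¬1 = 0
¬¬¬¬(φ ⊃ φ) = ¬0 = 1
φ ⊃ φ = 0 ⊃ 0 = 1
¬(φ ⊃ φ) = ¬1 = 0
¬¬¬¬(φ ⊃ φ) ≡ ¬(φ ⊃ φ) = 1 ≡ 0 = 0
This gives 0 ≠ 1.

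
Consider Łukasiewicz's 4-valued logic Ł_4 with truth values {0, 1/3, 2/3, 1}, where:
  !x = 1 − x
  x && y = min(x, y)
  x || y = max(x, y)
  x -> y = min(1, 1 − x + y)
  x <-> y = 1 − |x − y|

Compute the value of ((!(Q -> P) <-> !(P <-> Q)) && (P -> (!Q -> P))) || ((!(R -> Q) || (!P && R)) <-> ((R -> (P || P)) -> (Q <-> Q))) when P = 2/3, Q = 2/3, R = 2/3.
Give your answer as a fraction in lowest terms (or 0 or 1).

1

Q -> P = 2/3 -> 2/3 = 1
!(Q -> P) = !1 = 0
P <-> Q = 2/3 <-> 2/3 = 1
!(P <-> Q) = !1 = 0
!(Q -> P) <-> !(P <-> Q) = 0 <-> 0 = 1
!Q = !2/3 = 1/3
!Q -> P = 1/3 -> 2/3 = 1
P -> (!Q -> P) = 2/3 -> 1 = 1
(!(Q -> P) <-> !(P <-> Q)) && (P -> (!Q -> P)) = 1 && 1 = 1
R -> Q = 2/3 -> 2/3 = 1
!(R -> Q) = !1 = 0
!P = !2/3 = 1/3
!P && R = 1/3 && 2/3 = 1/3
!(R -> Q) || (!P && R) = 0 || 1/3 = 1/3
P || P = 2/3 || 2/3 = 2/3
R -> (P || P) = 2/3 -> 2/3 = 1
Q <-> Q = 2/3 <-> 2/3 = 1
(R -> (P || P)) -> (Q <-> Q) = 1 -> 1 = 1
(!(R -> Q) || (!P && R)) <-> ((R -> (P || P)) -> (Q <-> Q)) = 1/3 <-> 1 = 1/3
((!(Q -> P) <-> !(P <-> Q)) && (P -> (!Q -> P))) || ((!(R -> Q) || (!P && R)) <-> ((R -> (P || P)) -> (Q <-> Q))) = 1 || 1/3 = 1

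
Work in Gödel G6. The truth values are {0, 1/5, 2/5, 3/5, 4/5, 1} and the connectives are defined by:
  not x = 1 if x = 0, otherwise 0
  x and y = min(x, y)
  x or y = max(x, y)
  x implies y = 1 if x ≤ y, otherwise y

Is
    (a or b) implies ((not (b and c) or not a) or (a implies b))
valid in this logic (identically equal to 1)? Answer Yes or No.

No

Counterexample: take a = 2/5, b = 1/5, c = 1/5.
a or b = 2/5 or 1/5 = 2/5
b and c = 1/5 and 1/5 = 1/5
not (b and c) = not 1/5 = 0
not a = not 2/5 = 0
not (b and c) or not a = 0 or 0 = 0
a implies b = 2/5 implies 1/5 = 1/5
(not (b and c) or not a) or (a implies b) = 0 or 1/5 = 1/5
(a or b) implies ((not (b and c) or not a) or (a implies b)) = 2/5 implies 1/5 = 1/5
This gives 1/5 ≠ 1.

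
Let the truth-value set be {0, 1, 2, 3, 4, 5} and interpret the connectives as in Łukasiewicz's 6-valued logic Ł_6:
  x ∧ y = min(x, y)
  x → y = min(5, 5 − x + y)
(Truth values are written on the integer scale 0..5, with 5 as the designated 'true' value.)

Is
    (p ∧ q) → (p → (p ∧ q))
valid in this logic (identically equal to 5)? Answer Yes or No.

Yes

At p = 2, q = 0, for instance:
p ∧ q = 2 ∧ 0 = 0
p → (p ∧ q) = 2 → 0 = 3
(p ∧ q) → (p → (p ∧ q)) = 0 → 3 = 5
and checking the remaining 35 assignments likewise gives ≥ 5 in every case.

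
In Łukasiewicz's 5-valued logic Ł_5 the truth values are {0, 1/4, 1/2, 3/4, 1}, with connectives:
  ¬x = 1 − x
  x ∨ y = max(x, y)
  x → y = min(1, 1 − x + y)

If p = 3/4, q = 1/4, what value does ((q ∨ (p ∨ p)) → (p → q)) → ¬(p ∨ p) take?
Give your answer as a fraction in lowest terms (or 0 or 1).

p ∨ p = 3/4 ∨ 3/4 = 3/4
q ∨ (p ∨ p) = 1/4 ∨ 3/4 = 3/4
p → q = 3/4 → 1/4 = 1/2
(q ∨ (p ∨ p)) → (p → q) = 3/4 → 1/2 = 3/4
p ∨ p = 3/4 ∨ 3/4 = 3/4
¬(p ∨ p) = ¬3/4 = 1/4
((q ∨ (p ∨ p)) → (p → q)) → ¬(p ∨ p) = 3/4 → 1/4 = 1/2

1/2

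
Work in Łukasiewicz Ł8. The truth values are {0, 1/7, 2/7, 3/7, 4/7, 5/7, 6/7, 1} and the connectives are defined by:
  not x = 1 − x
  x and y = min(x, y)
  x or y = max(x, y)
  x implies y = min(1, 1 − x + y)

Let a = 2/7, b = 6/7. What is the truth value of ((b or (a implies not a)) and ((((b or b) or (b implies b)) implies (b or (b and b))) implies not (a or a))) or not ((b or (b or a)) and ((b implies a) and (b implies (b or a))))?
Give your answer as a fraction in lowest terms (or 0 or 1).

6/7

not a = not 2/7 = 5/7
a implies not a = 2/7 implies 5/7 = 1
b or (a implies not a) = 6/7 or 1 = 1
b or b = 6/7 or 6/7 = 6/7
b implies b = 6/7 implies 6/7 = 1
(b or b) or (b implies b) = 6/7 or 1 = 1
b and b = 6/7 and 6/7 = 6/7
b or (b and b) = 6/7 or 6/7 = 6/7
((b or b) or (b implies b)) implies (b or (b and b)) = 1 implies 6/7 = 6/7
a or a = 2/7 or 2/7 = 2/7
not (a or a) = not 2/7 = 5/7
(((b or b) or (b implies b)) implies (b or (b and b))) implies not (a or a) = 6/7 implies 5/7 = 6/7
(b or (a implies not a)) and ((((b or b) or (b implies b)) implies (b or (b and b))) implies not (a or a)) = 1 and 6/7 = 6/7
b or a = 6/7 or 2/7 = 6/7
b or (b or a) = 6/7 or 6/7 = 6/7
b implies a = 6/7 implies 2/7 = 3/7
b or a = 6/7 or 2/7 = 6/7
b implies (b or a) = 6/7 implies 6/7 = 1
(b implies a) and (b implies (b or a)) = 3/7 and 1 = 3/7
(b or (b or a)) and ((b implies a) and (b implies (b or a))) = 6/7 and 3/7 = 3/7
not ((b or (b or a)) and ((b implies a) and (b implies (b or a)))) = not 3/7 = 4/7
((b or (a implies not a)) and ((((b or b) or (b implies b)) implies (b or (b and b))) implies not (a or a))) or not ((b or (b or a)) and ((b implies a) and (b implies (b or a)))) = 6/7 or 4/7 = 6/7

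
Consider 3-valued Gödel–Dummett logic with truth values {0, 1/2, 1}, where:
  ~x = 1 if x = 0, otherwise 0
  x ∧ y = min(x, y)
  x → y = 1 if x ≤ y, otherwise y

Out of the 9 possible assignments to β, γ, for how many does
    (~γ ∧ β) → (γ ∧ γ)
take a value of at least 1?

7

β = 0, γ = 0 ↦ 1  ≥
β = 0, γ = 1/2 ↦ 1  ≥
β = 0, γ = 1 ↦ 1  ≥
β = 1/2, γ = 0 ↦ 0  <
β = 1/2, γ = 1/2 ↦ 1  ≥
β = 1/2, γ = 1 ↦ 1  ≥
β = 1, γ = 0 ↦ 0  <
β = 1, γ = 1/2 ↦ 1  ≥
β = 1, γ = 1 ↦ 1  ≥
So 7 of the 9 assignments meet the threshold.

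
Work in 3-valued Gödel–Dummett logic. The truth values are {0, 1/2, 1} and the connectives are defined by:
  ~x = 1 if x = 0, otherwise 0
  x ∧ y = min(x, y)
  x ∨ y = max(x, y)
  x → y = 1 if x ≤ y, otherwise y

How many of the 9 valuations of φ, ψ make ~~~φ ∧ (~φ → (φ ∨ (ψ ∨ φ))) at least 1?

φ = 0, ψ = 0 ↦ 0  <
φ = 0, ψ = 1/2 ↦ 1/2  <
φ = 0, ψ = 1 ↦ 1  ≥
φ = 1/2, ψ = 0 ↦ 0  <
φ = 1/2, ψ = 1/2 ↦ 0  <
φ = 1/2, ψ = 1 ↦ 0  <
φ = 1, ψ = 0 ↦ 0  <
φ = 1, ψ = 1/2 ↦ 0  <
φ = 1, ψ = 1 ↦ 0  <
So 1 of the 9 assignments meets the threshold.

1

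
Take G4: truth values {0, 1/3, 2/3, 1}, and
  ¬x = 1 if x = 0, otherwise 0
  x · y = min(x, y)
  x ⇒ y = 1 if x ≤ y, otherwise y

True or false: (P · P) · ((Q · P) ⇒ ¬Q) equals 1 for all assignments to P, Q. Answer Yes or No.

No

Counterexample: take P = 0, Q = 0.
P · P = 0 · 0 = 0
Q · P = 0 · 0 = 0
¬Q = ¬0 = 1
(Q · P) ⇒ ¬Q = 0 ⇒ 1 = 1
(P · P) · ((Q · P) ⇒ ¬Q) = 0 · 1 = 0
This gives 0 ≠ 1.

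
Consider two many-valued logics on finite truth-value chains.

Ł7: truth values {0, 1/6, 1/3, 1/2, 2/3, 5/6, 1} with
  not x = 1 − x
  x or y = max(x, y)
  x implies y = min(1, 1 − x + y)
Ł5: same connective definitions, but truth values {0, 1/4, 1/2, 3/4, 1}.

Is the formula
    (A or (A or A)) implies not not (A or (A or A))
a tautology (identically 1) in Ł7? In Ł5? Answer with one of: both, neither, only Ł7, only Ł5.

both

In Ł7: every assignment gives 1 — tautology.
In Ł5: every assignment gives 1 — tautology.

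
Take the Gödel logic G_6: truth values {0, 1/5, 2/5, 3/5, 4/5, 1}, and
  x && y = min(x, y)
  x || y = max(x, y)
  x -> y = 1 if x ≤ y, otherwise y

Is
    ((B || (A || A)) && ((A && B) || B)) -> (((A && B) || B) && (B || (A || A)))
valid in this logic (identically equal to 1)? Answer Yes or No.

Yes

At A = 2/5, B = 3/5, for instance:
A || A = 2/5 || 2/5 = 2/5
B || (A || A) = 3/5 || 2/5 = 3/5
A && B = 2/5 && 3/5 = 2/5
(A && B) || B = 2/5 || 3/5 = 3/5
(B || (A || A)) && ((A && B) || B) = 3/5 && 3/5 = 3/5
((A && B) || B) && (B || (A || A)) = 3/5 && 3/5 = 3/5
((B || (A || A)) && ((A && B) || B)) -> (((A && B) || B) && (B || (A || A))) = 3/5 -> 3/5 = 1
and checking the remaining 35 assignments likewise gives ≥ 1 in every case.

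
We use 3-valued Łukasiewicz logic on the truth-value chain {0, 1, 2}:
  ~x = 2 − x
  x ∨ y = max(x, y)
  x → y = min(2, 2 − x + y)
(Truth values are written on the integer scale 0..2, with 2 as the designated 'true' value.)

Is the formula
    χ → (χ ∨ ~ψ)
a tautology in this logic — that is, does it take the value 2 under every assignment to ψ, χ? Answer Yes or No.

ψ = 0, χ = 0 ↦ 2
ψ = 0, χ = 1 ↦ 2
ψ = 0, χ = 2 ↦ 2
ψ = 1, χ = 0 ↦ 2
ψ = 1, χ = 1 ↦ 2
ψ = 1, χ = 2 ↦ 2
ψ = 2, χ = 0 ↦ 2
ψ = 2, χ = 1 ↦ 2
ψ = 2, χ = 2 ↦ 2
Every assignment gives a value ≥ 2.

Yes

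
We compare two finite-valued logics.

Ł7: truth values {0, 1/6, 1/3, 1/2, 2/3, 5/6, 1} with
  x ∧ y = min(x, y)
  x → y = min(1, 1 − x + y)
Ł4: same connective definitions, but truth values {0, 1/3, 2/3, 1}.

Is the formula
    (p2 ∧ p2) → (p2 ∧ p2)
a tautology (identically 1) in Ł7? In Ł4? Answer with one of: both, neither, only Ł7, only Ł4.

both

In Ł7: every assignment gives 1 — tautology.
In Ł4: every assignment gives 1 — tautology.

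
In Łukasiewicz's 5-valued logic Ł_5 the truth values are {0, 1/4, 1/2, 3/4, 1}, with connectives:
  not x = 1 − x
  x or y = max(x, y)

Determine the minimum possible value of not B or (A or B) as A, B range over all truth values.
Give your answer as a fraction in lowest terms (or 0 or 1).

1/2

Take A = 0, B = 1/2:
not B = not 1/2 = 1/2
A or B = 0 or 1/2 = 1/2
not B or (A or B) = 1/2 or 1/2 = 1/2
No assignment yields a value below 1/2, so this is the minimum.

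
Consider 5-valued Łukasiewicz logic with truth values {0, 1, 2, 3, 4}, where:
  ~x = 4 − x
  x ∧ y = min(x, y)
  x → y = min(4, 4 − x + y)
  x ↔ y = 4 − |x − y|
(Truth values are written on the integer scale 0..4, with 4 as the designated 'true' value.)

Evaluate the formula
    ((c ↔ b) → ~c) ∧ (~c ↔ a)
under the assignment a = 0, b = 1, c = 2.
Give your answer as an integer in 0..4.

2

c ↔ b = 2 ↔ 1 = 3
~c = ~2 = 2
(c ↔ b) → ~c = 3 → 2 = 3
~c = ~2 = 2
~c ↔ a = 2 ↔ 0 = 2
((c ↔ b) → ~c) ∧ (~c ↔ a) = 3 ∧ 2 = 2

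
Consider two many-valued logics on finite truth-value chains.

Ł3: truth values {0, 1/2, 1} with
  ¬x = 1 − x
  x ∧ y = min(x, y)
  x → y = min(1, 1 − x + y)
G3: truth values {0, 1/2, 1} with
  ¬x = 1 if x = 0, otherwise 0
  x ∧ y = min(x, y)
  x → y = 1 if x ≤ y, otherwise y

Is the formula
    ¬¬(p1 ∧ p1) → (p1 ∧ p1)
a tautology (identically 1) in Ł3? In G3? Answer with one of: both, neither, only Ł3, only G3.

In Ł3: every assignment gives 1 — tautology.
In G3: at p1 = 1/2 the value is 1/2 — not a tautology.

only Ł3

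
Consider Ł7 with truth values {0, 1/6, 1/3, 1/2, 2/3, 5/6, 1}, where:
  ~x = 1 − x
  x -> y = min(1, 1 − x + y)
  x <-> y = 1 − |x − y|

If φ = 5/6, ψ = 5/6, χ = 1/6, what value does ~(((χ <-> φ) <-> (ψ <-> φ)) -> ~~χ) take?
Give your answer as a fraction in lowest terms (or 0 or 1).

1/6

χ <-> φ = 1/6 <-> 5/6 = 1/3
ψ <-> φ = 5/6 <-> 5/6 = 1
(χ <-> φ) <-> (ψ <-> φ) = 1/3 <-> 1 = 1/3
~χ = ~1/6 = 5/6
~~χ = ~5/6 = 1/6
((χ <-> φ) <-> (ψ <-> φ)) -> ~~χ = 1/3 -> 1/6 = 5/6
~(((χ <-> φ) <-> (ψ <-> φ)) -> ~~χ) = ~5/6 = 1/6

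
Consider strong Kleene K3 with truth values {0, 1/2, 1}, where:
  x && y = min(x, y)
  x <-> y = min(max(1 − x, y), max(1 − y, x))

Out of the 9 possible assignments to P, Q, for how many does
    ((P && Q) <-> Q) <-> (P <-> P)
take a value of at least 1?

3

P = 0, Q = 0 ↦ 1  ≥
P = 0, Q = 1/2 ↦ 1/2  <
P = 0, Q = 1 ↦ 0  <
P = 1/2, Q = 0 ↦ 1/2  <
P = 1/2, Q = 1/2 ↦ 1/2  <
P = 1/2, Q = 1 ↦ 1/2  <
P = 1, Q = 0 ↦ 1  ≥
P = 1, Q = 1/2 ↦ 1/2  <
P = 1, Q = 1 ↦ 1  ≥
So 3 of the 9 assignments meet the threshold.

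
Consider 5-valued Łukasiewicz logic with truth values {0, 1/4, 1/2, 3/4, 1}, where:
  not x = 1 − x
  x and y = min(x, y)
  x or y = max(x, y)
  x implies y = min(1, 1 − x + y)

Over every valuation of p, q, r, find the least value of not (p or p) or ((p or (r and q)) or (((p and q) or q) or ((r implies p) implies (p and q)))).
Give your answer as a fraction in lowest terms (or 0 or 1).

Take p = 1/2, q = 0, r = 0:
p or p = 1/2 or 1/2 = 1/2
not (p or p) = not 1/2 = 1/2
r and q = 0 and 0 = 0
p or (r and q) = 1/2 or 0 = 1/2
p and q = 1/2 and 0 = 0
(p and q) or q = 0 or 0 = 0
r implies p = 0 implies 1/2 = 1
p and q = 1/2 and 0 = 0
(r implies p) implies (p and q) = 1 implies 0 = 0
((p and q) or q) or ((r implies p) implies (p and q)) = 0 or 0 = 0
(p or (r and q)) or (((p and q) or q) or ((r implies p) implies (p and q))) = 1/2 or 0 = 1/2
not (p or p) or ((p or (r and q)) or (((p and q) or q) or ((r implies p) implies (p and q)))) = 1/2 or 1/2 = 1/2
No assignment yields a value below 1/2, so this is the minimum.

1/2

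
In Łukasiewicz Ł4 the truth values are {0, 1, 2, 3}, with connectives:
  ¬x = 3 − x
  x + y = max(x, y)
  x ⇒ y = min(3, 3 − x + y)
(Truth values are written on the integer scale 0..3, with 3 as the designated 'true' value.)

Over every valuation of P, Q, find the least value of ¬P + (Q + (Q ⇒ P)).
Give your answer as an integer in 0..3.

Take P = 1, Q = 2:
¬P = ¬1 = 2
Q ⇒ P = 2 ⇒ 1 = 2
Q + (Q ⇒ P) = 2 + 2 = 2
¬P + (Q + (Q ⇒ P)) = 2 + 2 = 2
No assignment yields a value below 2, so this is the minimum.

2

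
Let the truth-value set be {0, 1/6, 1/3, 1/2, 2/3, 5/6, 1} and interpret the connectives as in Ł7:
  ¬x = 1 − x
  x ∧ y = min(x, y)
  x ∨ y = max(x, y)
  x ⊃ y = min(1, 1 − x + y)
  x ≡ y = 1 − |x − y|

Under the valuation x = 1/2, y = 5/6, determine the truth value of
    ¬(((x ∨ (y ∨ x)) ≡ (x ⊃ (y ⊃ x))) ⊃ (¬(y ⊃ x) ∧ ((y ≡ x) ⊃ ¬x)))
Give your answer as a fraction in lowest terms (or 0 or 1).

1/2

y ∨ x = 5/6 ∨ 1/2 = 5/6
x ∨ (y ∨ x) = 1/2 ∨ 5/6 = 5/6
y ⊃ x = 5/6 ⊃ 1/2 = 2/3
x ⊃ (y ⊃ x) = 1/2 ⊃ 2/3 = 1
(x ∨ (y ∨ x)) ≡ (x ⊃ (y ⊃ x)) = 5/6 ≡ 1 = 5/6
y ⊃ x = 5/6 ⊃ 1/2 = 2/3
¬(y ⊃ x) = ¬2/3 = 1/3
y ≡ x = 5/6 ≡ 1/2 = 2/3
¬x = ¬1/2 = 1/2
(y ≡ x) ⊃ ¬x = 2/3 ⊃ 1/2 = 5/6
¬(y ⊃ x) ∧ ((y ≡ x) ⊃ ¬x) = 1/3 ∧ 5/6 = 1/3
((x ∨ (y ∨ x)) ≡ (x ⊃ (y ⊃ x))) ⊃ (¬(y ⊃ x) ∧ ((y ≡ x) ⊃ ¬x)) = 5/6 ⊃ 1/3 = 1/2
¬(((x ∨ (y ∨ x)) ≡ (x ⊃ (y ⊃ x))) ⊃ (¬(y ⊃ x) ∧ ((y ≡ x) ⊃ ¬x))) = ¬1/2 = 1/2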